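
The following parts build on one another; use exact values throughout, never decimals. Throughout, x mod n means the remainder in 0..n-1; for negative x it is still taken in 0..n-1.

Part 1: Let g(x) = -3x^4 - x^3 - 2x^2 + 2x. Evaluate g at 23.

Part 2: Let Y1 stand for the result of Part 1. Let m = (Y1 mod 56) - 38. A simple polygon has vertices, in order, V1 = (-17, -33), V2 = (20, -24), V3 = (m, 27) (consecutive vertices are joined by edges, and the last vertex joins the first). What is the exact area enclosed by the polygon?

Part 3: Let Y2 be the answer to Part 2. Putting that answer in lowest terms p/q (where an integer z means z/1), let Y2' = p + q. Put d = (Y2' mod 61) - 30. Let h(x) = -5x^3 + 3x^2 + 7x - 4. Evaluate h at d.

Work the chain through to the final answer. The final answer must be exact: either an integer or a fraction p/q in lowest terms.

Part 1: -3*(23)^4 - 1*(23)^3 - 2*(23)^2 + 2*(23)^1 = (-839523) + (-12167) + (-1058) + (46) = -852702; answer -852702
Part 2: Y1 = -852702; m = -28; cross terms: (-17*-24 - 20*-33)=1068, (20*27 - -28*-24)=-132, (-28*-33 - -17*27)=1383; twice the area = |2319| = 2319; area = 2319/2; answer 2319/2
Part 3: Y2 = 2319/2; threaded value p + q = 2321; d = -27; -5*(-27)^3 + 3*(-27)^2 + 7*(-27)^1 - 4 = (98415) + (2187) + (-189) + (-4) = 100409; answer 100409

100409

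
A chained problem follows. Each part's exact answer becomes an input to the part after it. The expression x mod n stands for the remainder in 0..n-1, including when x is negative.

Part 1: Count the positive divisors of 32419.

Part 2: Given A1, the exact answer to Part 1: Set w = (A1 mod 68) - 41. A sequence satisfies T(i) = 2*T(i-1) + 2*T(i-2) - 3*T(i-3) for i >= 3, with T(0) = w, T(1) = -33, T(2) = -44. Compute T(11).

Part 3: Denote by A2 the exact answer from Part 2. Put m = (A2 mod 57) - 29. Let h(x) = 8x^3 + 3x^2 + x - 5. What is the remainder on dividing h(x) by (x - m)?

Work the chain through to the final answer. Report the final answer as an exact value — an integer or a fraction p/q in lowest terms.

-473

Part 1: 32419 = 17 * 1907; number of divisors = (1+1) * (1+1) = 4; answer 4
Part 2: A1 = 4; w = -37; T(3) = 2*(-44) + 2*(-33) - 3*(-37) = -43; iterating: T(3)=-43, T(4)=-75, T(5)=-104, T(6)=-229, T(7)=-441, T(8)=-1028, T(9)=-2251, T(10)=-5235, T(11)=-11888; answer -11888
Part 3: A2 = -11888; m = -4; remainder = value at the root: 8*(-4)^3 + 3*(-4)^2 + 1*(-4)^1 - 5 = (-512) + (48) + (-4) + (-5) = -473; answer -473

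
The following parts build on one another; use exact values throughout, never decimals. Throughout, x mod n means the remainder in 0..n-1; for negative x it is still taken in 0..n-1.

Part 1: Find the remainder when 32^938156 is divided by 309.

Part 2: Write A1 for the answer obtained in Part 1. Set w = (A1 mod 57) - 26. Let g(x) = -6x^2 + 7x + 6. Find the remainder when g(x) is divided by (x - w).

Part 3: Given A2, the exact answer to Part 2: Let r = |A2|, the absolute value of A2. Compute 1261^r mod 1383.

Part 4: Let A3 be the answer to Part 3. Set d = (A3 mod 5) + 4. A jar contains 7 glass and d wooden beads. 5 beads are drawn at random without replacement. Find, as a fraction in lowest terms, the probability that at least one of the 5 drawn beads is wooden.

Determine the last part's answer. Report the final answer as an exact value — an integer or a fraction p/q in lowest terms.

257/264

Part 1: squarings mod 309: 32^1=32, 32^2=97, 32^4=139, 32^8=163, 32^16=304, 32^32=25, 32^64=7, 32^128=49, 32^256=238, 32^512=97, 32^1024=139, 32^2048=163, 32^4096=304, 32^8192=25, 32^16384=7, 32^32768=49, 32^65536=238, 32^131072=97, 32^262144=139, 32^524288=163; 32^938156 = 32^4 * 32^8 * 32^32 * 32^128 * 32^4096 * 32^16384 * 32^131072 * 32^262144 * 32^524288 = 16 (mod 309); answer 16
Part 2: A1 = 16; w = -10; remainder = value at the root: -6*(-10)^2 + 7*(-10)^1 + 6 = (-600) + (-70) + (6) = -664; answer -664
Part 3: A2 = -664; r = 664; squarings mod 1383: 1261^1=1261, 1261^2=1054, 1261^4=367, 1261^8=538, 1261^16=397, 1261^32=1330, 1261^64=43, 1261^128=466, 1261^256=25, 1261^512=625; 1261^664 = 1261^8 * 1261^16 * 1261^128 * 1261^512 = 166 (mod 1383); answer 166
Part 4: A3 = 166; d = 5; total draws C(12,5) = 792; complement C(7,5) = 21; favorable 792 - 21 = 771; P = 257/264; answer 257/264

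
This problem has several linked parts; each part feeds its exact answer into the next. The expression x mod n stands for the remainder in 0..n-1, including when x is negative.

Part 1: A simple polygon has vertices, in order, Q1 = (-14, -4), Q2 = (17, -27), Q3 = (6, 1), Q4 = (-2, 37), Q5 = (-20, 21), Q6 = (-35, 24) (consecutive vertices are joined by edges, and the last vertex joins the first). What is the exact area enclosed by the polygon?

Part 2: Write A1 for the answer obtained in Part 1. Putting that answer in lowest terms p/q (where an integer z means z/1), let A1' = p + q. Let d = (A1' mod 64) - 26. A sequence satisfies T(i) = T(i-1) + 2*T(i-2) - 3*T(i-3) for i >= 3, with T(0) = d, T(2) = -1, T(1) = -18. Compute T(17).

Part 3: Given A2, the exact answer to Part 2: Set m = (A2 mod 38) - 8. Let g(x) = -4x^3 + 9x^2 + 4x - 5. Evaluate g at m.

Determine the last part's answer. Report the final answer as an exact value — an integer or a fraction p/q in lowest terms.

Part 1: cross terms: (-14*-27 - 17*-4)=446, (17*1 - 6*-27)=179, (6*37 - -2*1)=224, (-2*21 - -20*37)=698, (-20*24 - -35*21)=255, (-35*-4 - -14*24)=476; twice the area = |2278| = 2278; area = 1139; answer 1139
Part 2: A1 = 1139; threaded value p + q = 1140; d = 26; T(3) = 1*(-1) + 2*(-18) - 3*(26) = -115; iterating: T(3)=-115, T(4)=-63, T(5)=-290, T(6)=-71, T(7)=-462, T(8)=266, T(9)=-445, T(10)=1473, T(11)=-215, T(12)=4066, T(13)=-783, T(14)=7994, T(15)=-5770, T(16)=12567, T(17)=-22955; answer -22955
Part 3: A2 = -22955; m = 27; -4*(27)^3 + 9*(27)^2 + 4*(27)^1 - 5 = (-78732) + (6561) + (108) + (-5) = -72068; answer -72068

-72068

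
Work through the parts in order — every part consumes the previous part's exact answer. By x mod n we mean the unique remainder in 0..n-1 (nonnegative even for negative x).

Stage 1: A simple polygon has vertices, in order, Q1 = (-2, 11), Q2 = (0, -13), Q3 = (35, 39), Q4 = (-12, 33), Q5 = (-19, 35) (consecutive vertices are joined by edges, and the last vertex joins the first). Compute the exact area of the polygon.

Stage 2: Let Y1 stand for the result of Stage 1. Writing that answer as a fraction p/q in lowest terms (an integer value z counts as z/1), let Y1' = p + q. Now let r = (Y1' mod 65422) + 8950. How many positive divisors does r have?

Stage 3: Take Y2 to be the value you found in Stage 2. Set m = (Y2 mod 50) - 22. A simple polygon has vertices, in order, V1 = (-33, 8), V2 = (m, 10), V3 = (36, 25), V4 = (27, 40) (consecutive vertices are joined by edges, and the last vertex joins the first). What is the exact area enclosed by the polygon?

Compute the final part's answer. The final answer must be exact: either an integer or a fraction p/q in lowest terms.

Stage 1: cross terms: (-2*-13 - 0*11)=26, (0*39 - 35*-13)=455, (35*33 - -12*39)=1623, (-12*35 - -19*33)=207, (-19*11 - -2*35)=-139; twice the area = |2172| = 2172; area = 1086; answer 1086
Stage 2: Y1 = 1086; threaded value p + q = 1087; r = 10037; 10037 is prime, so its only divisors are 1 and 10037; count = 2; answer 2
Stage 3: Y2 = 2; m = -20; cross terms: (-33*10 - -20*8)=-170, (-20*25 - 36*10)=-860, (36*40 - 27*25)=765, (27*8 - -33*40)=1536; twice the area = |1271| = 1271; area = 1271/2; answer 1271/2

1271/2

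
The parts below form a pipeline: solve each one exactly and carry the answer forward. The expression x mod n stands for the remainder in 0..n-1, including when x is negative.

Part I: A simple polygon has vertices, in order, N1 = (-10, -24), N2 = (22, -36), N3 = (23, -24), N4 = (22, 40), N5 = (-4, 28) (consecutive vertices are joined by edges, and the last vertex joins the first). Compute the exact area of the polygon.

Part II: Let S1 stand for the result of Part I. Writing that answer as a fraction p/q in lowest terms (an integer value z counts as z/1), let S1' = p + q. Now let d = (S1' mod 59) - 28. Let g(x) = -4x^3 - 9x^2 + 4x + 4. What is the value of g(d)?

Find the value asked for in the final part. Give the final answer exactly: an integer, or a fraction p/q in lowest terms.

Part I: cross terms: (-10*-36 - 22*-24)=888, (22*-24 - 23*-36)=300, (23*40 - 22*-24)=1448, (22*28 - -4*40)=776, (-4*-24 - -10*28)=376; twice the area = |3788| = 3788; area = 1894; answer 1894
Part II: S1 = 1894; threaded value p + q = 1895; d = -21; -4*(-21)^3 - 9*(-21)^2 + 4*(-21)^1 + 4 = (37044) + (-3969) + (-84) + (4) = 32995; answer 32995

32995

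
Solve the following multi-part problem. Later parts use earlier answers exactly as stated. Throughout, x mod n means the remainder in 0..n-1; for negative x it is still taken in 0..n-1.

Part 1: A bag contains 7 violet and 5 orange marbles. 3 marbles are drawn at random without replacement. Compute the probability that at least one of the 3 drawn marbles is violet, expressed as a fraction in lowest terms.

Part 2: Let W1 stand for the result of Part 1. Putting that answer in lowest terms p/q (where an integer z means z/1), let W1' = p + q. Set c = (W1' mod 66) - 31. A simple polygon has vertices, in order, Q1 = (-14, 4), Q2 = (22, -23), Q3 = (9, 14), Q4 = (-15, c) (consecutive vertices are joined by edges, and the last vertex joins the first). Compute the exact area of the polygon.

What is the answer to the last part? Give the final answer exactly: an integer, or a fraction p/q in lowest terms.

Part 1: total draws C(12,3) = 220; complement C(5,3) = 10; favorable 220 - 10 = 210; P = 21/22; answer 21/22
Part 2: W1 = 21/22; threaded value p + q = 43; c = 12; cross terms: (-14*-23 - 22*4)=234, (22*14 - 9*-23)=515, (9*12 - -15*14)=318, (-15*4 - -14*12)=108; twice the area = |1175| = 1175; area = 1175/2; answer 1175/2

1175/2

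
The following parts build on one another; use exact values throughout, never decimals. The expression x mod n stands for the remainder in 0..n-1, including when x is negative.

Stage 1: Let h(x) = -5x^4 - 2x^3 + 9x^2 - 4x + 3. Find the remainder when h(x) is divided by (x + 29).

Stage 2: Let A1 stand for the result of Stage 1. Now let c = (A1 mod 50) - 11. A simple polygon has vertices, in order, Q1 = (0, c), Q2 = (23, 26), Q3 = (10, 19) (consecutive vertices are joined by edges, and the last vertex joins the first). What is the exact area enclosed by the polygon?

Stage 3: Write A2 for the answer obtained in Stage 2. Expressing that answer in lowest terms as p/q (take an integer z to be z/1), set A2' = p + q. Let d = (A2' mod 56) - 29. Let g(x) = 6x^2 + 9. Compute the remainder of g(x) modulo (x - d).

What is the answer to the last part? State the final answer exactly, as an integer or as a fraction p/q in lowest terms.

Stage 1: remainder = value at the root: -5*(-29)^4 - 2*(-29)^3 + 9*(-29)^2 - 4*(-29)^1 + 3 = (-3536405) + (48778) + (7569) + (116) + (3) = -3479939; answer -3479939
Stage 2: A1 = -3479939; c = 0; cross terms: (0*26 - 23*0)=0, (23*19 - 10*26)=177, (10*0 - 0*19)=0; twice the area = |177| = 177; area = 177/2; answer 177/2
Stage 3: A2 = 177/2; threaded value p + q = 179; d = -18; remainder = value at the root: 6*(-18)^2 + 9 = (1944) + (9) = 1953; answer 1953

1953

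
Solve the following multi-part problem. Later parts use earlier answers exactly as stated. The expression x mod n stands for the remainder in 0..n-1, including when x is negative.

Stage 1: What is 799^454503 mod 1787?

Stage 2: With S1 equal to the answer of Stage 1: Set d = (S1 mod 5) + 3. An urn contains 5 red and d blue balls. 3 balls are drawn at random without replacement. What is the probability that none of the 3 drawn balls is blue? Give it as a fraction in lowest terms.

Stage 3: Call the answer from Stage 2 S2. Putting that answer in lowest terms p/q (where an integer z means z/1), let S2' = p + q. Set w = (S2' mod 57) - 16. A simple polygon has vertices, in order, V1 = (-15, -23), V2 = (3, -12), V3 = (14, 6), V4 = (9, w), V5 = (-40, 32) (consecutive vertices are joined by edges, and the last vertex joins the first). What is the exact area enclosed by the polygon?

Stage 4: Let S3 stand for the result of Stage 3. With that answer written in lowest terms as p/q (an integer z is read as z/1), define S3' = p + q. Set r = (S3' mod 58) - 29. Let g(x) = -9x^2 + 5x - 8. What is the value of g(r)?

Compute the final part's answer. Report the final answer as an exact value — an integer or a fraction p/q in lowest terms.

Stage 1: squarings mod 1787: 799^1=799, 799^2=442, 799^4=581, 799^8=1605, 799^16=958, 799^32=1033, 799^64=250, 799^128=1742, 799^256=238, 799^512=1247, 799^1024=319, 799^2048=1689, 799^4096=669, 799^8192=811, 799^16384=105, 799^32768=303, 799^65536=672, 799^131072=1260, 799^262144=744; 799^454503 = 799^1 * 799^2 * 799^4 * 799^32 * 799^64 * 799^256 * 799^512 * 799^1024 * 799^2048 * 799^8192 * 799^16384 * 799^32768 * 799^131072 * 799^262144 = 119 (mod 1787); answer 119
Stage 2: S1 = 119; d = 7; total draws C(12,3) = 220; favorable C(5,3) = 10; P = 1/22; answer 1/22
Stage 3: S2 = 1/22; threaded value p + q = 23; w = 7; cross terms: (-15*-12 - 3*-23)=249, (3*6 - 14*-12)=186, (14*7 - 9*6)=44, (9*32 - -40*7)=568, (-40*-23 - -15*32)=1400; twice the area = |2447| = 2447; area = 2447/2; answer 2447/2
Stage 4: S3 = 2447/2; threaded value p + q = 2449; r = -16; -9*(-16)^2 + 5*(-16)^1 - 8 = (-2304) + (-80) + (-8) = -2392; answer -2392

-2392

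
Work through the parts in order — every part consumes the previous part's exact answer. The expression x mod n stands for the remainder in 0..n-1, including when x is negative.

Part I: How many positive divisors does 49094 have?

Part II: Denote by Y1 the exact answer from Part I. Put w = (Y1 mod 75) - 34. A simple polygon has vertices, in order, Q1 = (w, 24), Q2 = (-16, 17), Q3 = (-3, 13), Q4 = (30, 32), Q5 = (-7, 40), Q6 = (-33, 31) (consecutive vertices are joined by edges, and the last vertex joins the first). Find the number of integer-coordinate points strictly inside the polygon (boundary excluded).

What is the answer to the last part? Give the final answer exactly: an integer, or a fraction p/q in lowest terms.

Part I: 49094 = 2 * 24547; number of divisors = (1+1) * (1+1) = 4; answer 4
Part II: Y1 = 4; w = -30; cross terms: (-30*17 - -16*24)=-126, (-16*13 - -3*17)=-157, (-3*32 - 30*13)=-486, (30*40 - -7*32)=1424, (-7*31 - -33*40)=1103, (-33*24 - -30*31)=138; twice the area = |1896| = 1896; area = 948; boundary points = 7 + 1 + 1 + 1 + 1 + 1 = 12; strictly interior points = area - boundary/2 + 1 = 943; answer 943

943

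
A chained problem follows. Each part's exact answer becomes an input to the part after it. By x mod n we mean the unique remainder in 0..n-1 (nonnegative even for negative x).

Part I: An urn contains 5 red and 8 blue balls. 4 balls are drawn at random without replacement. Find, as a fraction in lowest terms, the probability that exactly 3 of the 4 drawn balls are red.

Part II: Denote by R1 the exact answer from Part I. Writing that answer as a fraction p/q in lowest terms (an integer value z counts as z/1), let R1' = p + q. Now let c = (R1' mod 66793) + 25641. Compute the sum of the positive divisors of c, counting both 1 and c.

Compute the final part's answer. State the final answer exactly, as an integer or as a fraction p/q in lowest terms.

Part I: total draws C(13,4) = 715; favorable C(5,3)*C(8,1) = 80; P = 16/143; answer 16/143
Part II: R1 = 16/143; threaded value p + q = 159; c = 25800; 25800 = 2^3 * 3 * 5^2 * 43; sigma = (1 + 2 + 4 + 8) * (1 + 3) * (1 + 5 + 25) * (1 + 43) = 15 * 4 * 31 * 44 = 81840; answer 81840

81840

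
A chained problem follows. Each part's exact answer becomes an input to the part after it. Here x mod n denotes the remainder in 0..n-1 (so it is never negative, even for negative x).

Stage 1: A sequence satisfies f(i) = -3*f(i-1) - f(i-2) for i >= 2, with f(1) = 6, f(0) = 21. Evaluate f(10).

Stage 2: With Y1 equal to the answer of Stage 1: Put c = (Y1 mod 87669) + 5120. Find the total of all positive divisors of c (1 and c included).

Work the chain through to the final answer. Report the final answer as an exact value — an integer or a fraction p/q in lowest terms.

Stage 1: f(2) = -3*(6) - 1*(21) = -39; iterating: f(2)=-39, f(3)=111, f(4)=-294, f(5)=771, f(6)=-2019, f(7)=5286, f(8)=-13839, f(9)=36231, f(10)=-94854; answer -94854
Stage 2: Y1 = -94854; c = 85604; 85604 = 2^2 * 21401; sigma = (1 + 2 + 4) * (1 + 21401) = 7 * 21402 = 149814; answer 149814

149814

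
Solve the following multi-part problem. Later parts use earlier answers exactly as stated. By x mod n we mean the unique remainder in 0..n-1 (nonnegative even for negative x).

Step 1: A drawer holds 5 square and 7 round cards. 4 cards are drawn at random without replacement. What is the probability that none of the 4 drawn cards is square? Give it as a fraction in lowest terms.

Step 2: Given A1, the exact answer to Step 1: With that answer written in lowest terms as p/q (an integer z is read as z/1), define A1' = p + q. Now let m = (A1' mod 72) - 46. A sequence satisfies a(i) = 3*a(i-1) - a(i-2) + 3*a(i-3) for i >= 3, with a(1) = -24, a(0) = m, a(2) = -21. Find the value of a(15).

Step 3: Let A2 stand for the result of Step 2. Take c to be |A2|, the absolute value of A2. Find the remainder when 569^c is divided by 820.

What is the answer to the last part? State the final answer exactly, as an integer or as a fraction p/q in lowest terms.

49

Step 1: total draws C(12,4) = 495; favorable C(7,4) = 35; P = 7/99; answer 7/99
Step 2: A1 = 7/99; threaded value p + q = 106; m = -12; a(3) = 3*(-21) - 1*(-24) + 3*(-12) = -75; iterating: a(3)=-75, a(4)=-276, a(5)=-816, a(6)=-2397, a(7)=-7203, a(8)=-21660, a(9)=-64968, a(10)=-194853, a(11)=-584571, a(12)=-1753764, a(13)=-5261280, a(14)=-15783789, a(15)=-47351379; answer -47351379
Step 3: A2 = -47351379; c = 47351379; squarings mod 820: 569^1=569, 569^2=681, 569^4=461, 569^8=141, 569^16=201, 569^32=221, 569^64=461, 569^128=141, 569^256=201, 569^512=221, 569^1024=461, 569^2048=141, 569^4096=201, 569^8192=221, 569^16384=461, 569^32768=141, 569^65536=201, 569^131072=221, 569^262144=461, 569^524288=141, 569^1048576=201, 569^2097152=221, 569^4194304=461, 569^8388608=141, 569^16777216=201, 569^33554432=221; 569^47351379 = 569^1 * 569^2 * 569^16 * 569^64 * 569^512 * 569^1024 * 569^32768 * 569^131072 * 569^1048576 * 569^4194304 * 569^8388608 * 569^33554432 = 49 (mod 820); answer 49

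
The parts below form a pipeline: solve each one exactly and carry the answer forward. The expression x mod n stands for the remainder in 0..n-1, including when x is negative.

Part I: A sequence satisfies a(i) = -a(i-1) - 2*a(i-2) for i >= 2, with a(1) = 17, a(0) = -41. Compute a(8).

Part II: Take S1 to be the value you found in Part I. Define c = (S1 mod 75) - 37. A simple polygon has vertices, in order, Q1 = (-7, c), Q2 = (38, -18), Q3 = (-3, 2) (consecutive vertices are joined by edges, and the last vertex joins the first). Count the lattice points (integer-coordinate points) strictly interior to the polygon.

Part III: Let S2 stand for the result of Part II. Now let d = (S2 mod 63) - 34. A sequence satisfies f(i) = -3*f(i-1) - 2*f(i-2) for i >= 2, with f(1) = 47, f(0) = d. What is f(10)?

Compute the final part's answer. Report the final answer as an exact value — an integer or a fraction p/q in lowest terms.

Part I: a(2) = -1*(17) - 2*(-41) = 65; iterating: a(2)=65, a(3)=-99, a(4)=-31, a(5)=229, a(6)=-167, a(7)=-291, a(8)=625; answer 625
Part II: S1 = 625; c = -12; cross terms: (-7*-18 - 38*-12)=582, (38*2 - -3*-18)=22, (-3*-12 - -7*2)=50; twice the area = |654| = 654; area = 327; boundary points = 3 + 1 + 2 = 6; strictly interior points = area - boundary/2 + 1 = 325; answer 325
Part III: S2 = 325; d = -24; f(2) = -3*(47) - 2*(-24) = -93; iterating: f(2)=-93, f(3)=185, f(4)=-369, f(5)=737, f(6)=-1473, f(7)=2945, f(8)=-5889, f(9)=11777, f(10)=-23553; answer -23553

-23553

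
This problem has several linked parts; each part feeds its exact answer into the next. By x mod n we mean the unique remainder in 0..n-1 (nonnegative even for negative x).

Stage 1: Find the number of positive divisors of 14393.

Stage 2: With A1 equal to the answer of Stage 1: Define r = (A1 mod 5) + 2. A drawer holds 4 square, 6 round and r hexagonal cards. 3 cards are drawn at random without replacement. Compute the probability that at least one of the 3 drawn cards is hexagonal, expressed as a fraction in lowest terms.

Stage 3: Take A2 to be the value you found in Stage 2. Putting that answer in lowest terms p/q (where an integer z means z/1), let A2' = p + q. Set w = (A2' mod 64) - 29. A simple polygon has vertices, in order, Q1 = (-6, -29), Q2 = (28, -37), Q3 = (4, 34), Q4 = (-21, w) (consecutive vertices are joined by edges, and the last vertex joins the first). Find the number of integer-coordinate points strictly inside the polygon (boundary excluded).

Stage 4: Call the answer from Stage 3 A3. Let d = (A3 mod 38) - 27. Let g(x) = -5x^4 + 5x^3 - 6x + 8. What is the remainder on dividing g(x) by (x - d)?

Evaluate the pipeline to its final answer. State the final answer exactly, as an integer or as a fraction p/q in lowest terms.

-5428

Stage 1: 14393 = 37 * 389; number of divisors = (1+1) * (1+1) = 4; answer 4
Stage 2: A1 = 4; r = 6; total draws C(16,3) = 560; complement C(10,3) = 120; favorable 560 - 120 = 440; P = 11/14; answer 11/14
Stage 3: A2 = 11/14; threaded value p + q = 25; w = -4; cross terms: (-6*-37 - 28*-29)=1034, (28*34 - 4*-37)=1100, (4*-4 - -21*34)=698, (-21*-29 - -6*-4)=585; twice the area = |3417| = 3417; area = 3417/2; boundary points = 2 + 1 + 1 + 5 = 9; strictly interior points = area - boundary/2 + 1 = 1705; answer 1705
Stage 4: A3 = 1705; d = 6; remainder = value at the root: -5*(6)^4 + 5*(6)^3 - 6*(6)^1 + 8 = (-6480) + (1080) + (-36) + (8) = -5428; answer -5428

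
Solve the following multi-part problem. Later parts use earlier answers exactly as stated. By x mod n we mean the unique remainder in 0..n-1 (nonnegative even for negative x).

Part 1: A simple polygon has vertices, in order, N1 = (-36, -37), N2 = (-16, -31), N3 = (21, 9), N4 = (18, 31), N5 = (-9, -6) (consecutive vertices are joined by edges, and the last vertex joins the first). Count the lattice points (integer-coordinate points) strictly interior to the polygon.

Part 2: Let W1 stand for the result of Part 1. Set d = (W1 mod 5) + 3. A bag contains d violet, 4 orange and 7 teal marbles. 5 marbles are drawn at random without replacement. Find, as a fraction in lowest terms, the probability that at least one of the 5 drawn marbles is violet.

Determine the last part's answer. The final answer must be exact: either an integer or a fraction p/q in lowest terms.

Part 1: cross terms: (-36*-31 - -16*-37)=524, (-16*9 - 21*-31)=507, (21*31 - 18*9)=489, (18*-6 - -9*31)=171, (-9*-37 - -36*-6)=117; twice the area = |1808| = 1808; area = 904; boundary points = 2 + 1 + 1 + 1 + 1 = 6; strictly interior points = area - boundary/2 + 1 = 902; answer 902
Part 2: W1 = 902; d = 5; total draws C(16,5) = 4368; complement C(11,5) = 462; favorable 4368 - 462 = 3906; P = 93/104; answer 93/104

93/104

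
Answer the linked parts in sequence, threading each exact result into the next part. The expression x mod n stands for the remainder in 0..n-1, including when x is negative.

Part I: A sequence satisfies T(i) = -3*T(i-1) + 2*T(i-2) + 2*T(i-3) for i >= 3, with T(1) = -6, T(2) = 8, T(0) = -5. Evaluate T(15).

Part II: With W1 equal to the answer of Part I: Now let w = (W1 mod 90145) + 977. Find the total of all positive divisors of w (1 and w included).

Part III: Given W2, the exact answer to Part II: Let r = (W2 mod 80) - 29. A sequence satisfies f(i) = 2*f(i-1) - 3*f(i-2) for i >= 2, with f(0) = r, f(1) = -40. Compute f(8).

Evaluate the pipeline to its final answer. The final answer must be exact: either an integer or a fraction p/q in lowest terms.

-1343

Part I: T(3) = -3*(8) + 2*(-6) + 2*(-5) = -46; iterating: T(3)=-46, T(4)=142, T(5)=-502, T(6)=1698, T(7)=-5814, T(8)=19834, T(9)=-67734, T(10)=231242, T(11)=-789526, T(12)=2695594, T(13)=-9203350, T(14)=31422186, T(15)=-107282070; answer -107282070
Part II: W1 = -107282070; w = 81602; 81602 = 2 * 40801; sigma = (1 + 2) * (1 + 40801) = 3 * 40802 = 122406; answer 122406
Part III: W2 = 122406; r = -23; f(2) = 2*(-40) - 3*(-23) = -11; iterating: f(2)=-11, f(3)=98, f(4)=229, f(5)=164, f(6)=-359, f(7)=-1210, f(8)=-1343; answer -1343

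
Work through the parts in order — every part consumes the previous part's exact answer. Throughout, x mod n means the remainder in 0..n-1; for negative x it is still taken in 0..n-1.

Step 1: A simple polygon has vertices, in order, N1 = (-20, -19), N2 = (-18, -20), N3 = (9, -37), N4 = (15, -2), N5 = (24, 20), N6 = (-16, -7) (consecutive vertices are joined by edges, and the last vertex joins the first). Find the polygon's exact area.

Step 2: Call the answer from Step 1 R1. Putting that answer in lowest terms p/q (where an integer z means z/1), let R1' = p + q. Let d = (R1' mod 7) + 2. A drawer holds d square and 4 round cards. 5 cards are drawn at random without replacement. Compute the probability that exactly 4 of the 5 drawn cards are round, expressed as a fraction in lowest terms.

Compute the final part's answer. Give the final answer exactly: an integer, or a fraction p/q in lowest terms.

Step 1: cross terms: (-20*-20 - -18*-19)=58, (-18*-37 - 9*-20)=846, (9*-2 - 15*-37)=537, (15*20 - 24*-2)=348, (24*-7 - -16*20)=152, (-16*-19 - -20*-7)=164; twice the area = |2105| = 2105; area = 2105/2; answer 2105/2
Step 2: R1 = 2105/2; threaded value p + q = 2107; d = 2; total draws C(6,5) = 6; favorable C(4,4)*C(2,1) = 2; P = 1/3; answer 1/3

1/3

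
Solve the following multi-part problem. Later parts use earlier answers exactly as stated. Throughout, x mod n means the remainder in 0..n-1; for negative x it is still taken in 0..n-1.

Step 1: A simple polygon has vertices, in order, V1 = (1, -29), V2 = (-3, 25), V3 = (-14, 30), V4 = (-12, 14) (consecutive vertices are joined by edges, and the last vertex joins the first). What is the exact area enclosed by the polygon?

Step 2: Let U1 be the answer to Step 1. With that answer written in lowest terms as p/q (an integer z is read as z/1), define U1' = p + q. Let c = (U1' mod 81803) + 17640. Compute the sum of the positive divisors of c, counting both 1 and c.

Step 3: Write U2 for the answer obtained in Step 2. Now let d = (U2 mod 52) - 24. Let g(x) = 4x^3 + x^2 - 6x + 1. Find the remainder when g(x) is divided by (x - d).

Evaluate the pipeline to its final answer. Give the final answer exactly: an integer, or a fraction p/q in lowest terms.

70825

Step 1: cross terms: (1*25 - -3*-29)=-62, (-3*30 - -14*25)=260, (-14*14 - -12*30)=164, (-12*-29 - 1*14)=334; twice the area = |696| = 696; area = 348; answer 348
Step 2: U1 = 348; threaded value p + q = 349; c = 17989; 17989 is prime, so its only divisors are 1 and 17989; sigma = 1 + 17989 = 17990; answer 17990
Step 3: U2 = 17990; d = 26; remainder = value at the root: 4*(26)^3 + 1*(26)^2 - 6*(26)^1 + 1 = (70304) + (676) + (-156) + (1) = 70825; answer 70825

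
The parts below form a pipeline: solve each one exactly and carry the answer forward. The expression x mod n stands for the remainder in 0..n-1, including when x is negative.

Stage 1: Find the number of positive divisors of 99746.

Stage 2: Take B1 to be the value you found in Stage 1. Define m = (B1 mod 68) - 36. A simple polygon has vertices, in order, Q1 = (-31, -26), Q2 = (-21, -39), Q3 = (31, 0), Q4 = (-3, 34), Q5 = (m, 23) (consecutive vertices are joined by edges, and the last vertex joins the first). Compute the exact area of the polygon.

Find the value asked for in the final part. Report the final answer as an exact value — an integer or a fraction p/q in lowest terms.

Stage 1: 99746 = 2 * 53 * 941; number of divisors = (1+1) * (1+1) * (1+1) = 8; answer 8
Stage 2: B1 = 8; m = -28; cross terms: (-31*-39 - -21*-26)=663, (-21*0 - 31*-39)=1209, (31*34 - -3*0)=1054, (-3*23 - -28*34)=883, (-28*-26 - -31*23)=1441; twice the area = |5250| = 5250; area = 2625; answer 2625

2625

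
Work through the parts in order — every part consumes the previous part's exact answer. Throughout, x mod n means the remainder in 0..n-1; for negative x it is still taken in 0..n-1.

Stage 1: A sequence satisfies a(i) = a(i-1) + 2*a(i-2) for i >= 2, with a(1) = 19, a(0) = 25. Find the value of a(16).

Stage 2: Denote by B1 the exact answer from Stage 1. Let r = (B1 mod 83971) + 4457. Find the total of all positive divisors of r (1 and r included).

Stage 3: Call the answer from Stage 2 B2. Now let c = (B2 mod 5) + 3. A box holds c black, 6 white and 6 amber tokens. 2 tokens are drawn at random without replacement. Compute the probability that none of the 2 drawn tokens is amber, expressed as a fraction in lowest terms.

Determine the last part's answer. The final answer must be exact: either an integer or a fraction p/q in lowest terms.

55/136

Stage 1: a(2) = 1*(19) + 2*(25) = 69; iterating: a(2)=69, a(3)=107, a(4)=245, a(5)=459, a(6)=949, a(7)=1867, a(8)=3765, a(9)=7499, a(10)=15029, a(11)=30027, a(12)=60085, a(13)=120139, a(14)=240309, a(15)=480587, a(16)=961205; answer 961205
Stage 2: B1 = 961205; r = 41981; 41981 is prime, so its only divisors are 1 and 41981; sigma = 1 + 41981 = 41982; answer 41982
Stage 3: B2 = 41982; c = 5; total draws C(17,2) = 136; favorable C(11,2) = 55; P = 55/136; answer 55/136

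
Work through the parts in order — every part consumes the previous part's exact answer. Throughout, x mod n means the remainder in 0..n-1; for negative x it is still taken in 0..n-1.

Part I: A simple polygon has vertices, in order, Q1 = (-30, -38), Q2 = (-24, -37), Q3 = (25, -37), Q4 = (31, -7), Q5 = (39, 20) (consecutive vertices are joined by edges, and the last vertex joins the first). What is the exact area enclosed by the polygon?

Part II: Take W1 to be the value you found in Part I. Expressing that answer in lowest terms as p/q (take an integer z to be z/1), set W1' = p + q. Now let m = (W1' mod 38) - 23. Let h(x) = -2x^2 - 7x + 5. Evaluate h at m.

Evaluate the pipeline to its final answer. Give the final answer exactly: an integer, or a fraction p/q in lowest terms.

Part I: cross terms: (-30*-37 - -24*-38)=198, (-24*-37 - 25*-37)=1813, (25*-7 - 31*-37)=972, (31*20 - 39*-7)=893, (39*-38 - -30*20)=-882; twice the area = |2994| = 2994; area = 1497; answer 1497
Part II: W1 = 1497; threaded value p + q = 1498; m = -7; -2*(-7)^2 - 7*(-7)^1 + 5 = (-98) + (49) + (5) = -44; answer -44

-44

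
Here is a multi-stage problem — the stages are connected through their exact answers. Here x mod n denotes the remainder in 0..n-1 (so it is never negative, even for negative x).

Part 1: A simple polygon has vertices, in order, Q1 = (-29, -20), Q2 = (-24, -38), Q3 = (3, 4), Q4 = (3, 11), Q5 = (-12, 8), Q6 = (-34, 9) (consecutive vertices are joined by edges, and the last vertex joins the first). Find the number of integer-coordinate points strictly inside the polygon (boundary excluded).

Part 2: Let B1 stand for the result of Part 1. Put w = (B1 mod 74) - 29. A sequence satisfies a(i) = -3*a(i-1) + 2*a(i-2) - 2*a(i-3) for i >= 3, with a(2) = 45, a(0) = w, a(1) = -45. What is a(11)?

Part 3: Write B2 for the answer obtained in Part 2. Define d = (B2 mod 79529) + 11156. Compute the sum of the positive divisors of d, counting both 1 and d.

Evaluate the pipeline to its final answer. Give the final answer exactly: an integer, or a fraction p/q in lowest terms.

63648

Part 1: cross terms: (-29*-38 - -24*-20)=622, (-24*4 - 3*-38)=18, (3*11 - 3*4)=21, (3*8 - -12*11)=156, (-12*9 - -34*8)=164, (-34*-20 - -29*9)=941; twice the area = |1922| = 1922; area = 961; boundary points = 1 + 3 + 7 + 3 + 1 + 1 = 16; strictly interior points = area - boundary/2 + 1 = 954; answer 954
Part 2: B1 = 954; w = 37; a(3) = -3*(45) + 2*(-45) - 2*(37) = -299; iterating: a(3)=-299, a(4)=1077, a(5)=-3919, a(6)=14509, a(7)=-53519, a(8)=197413, a(9)=-728295, a(10)=2686749, a(11)=-9911663; answer -9911663
Part 3: B2 = -9911663; d = 40618; 40618 = 2 * 23 * 883; sigma = (1 + 2) * (1 + 23) * (1 + 883) = 3 * 24 * 884 = 63648; answer 63648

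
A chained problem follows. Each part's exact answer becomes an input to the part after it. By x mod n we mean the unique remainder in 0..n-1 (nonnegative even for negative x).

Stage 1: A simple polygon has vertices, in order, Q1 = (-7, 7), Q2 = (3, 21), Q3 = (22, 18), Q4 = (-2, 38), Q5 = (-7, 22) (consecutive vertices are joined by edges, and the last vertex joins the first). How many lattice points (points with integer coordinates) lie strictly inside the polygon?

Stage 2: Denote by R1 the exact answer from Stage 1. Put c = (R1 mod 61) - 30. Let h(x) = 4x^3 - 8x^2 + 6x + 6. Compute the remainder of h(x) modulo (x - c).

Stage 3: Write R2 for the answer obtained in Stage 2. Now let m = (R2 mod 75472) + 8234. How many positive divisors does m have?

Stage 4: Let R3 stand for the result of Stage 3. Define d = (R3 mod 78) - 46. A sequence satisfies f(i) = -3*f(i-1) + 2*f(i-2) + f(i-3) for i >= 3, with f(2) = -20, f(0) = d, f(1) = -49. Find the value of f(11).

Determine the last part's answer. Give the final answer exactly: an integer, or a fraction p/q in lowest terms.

-871493

Stage 1: cross terms: (-7*21 - 3*7)=-168, (3*18 - 22*21)=-408, (22*38 - -2*18)=872, (-2*22 - -7*38)=222, (-7*7 - -7*22)=105; twice the area = |623| = 623; area = 623/2; boundary points = 2 + 1 + 4 + 1 + 15 = 23; strictly interior points = area - boundary/2 + 1 = 301; answer 301
Stage 2: R1 = 301; c = 27; remainder = value at the root: 4*(27)^3 - 8*(27)^2 + 6*(27)^1 + 6 = (78732) + (-5832) + (162) + (6) = 73068; answer 73068
Stage 3: R2 = 73068; m = 81302; 81302 = 2 * 13 * 53 * 59; number of divisors = (1+1) * (1+1) * (1+1) * (1+1) = 16; answer 16
Stage 4: R3 = 16; d = -30; f(3) = -3*(-20) + 2*(-49) + 1*(-30) = -68; iterating: f(3)=-68, f(4)=115, f(5)=-501, f(6)=1665, f(7)=-5882, f(8)=20475, f(9)=-71524, f(10)=249640, f(11)=-871493; answer -871493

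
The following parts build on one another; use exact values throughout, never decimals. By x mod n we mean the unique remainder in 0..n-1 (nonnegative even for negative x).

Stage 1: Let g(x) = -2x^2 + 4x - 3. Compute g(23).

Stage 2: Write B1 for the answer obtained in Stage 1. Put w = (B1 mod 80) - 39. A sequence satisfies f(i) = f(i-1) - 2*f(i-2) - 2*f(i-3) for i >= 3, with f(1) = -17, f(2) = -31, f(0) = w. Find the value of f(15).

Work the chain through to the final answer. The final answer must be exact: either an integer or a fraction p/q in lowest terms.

-26509

Stage 1: -2*(23)^2 + 4*(23)^1 - 3 = (-1058) + (92) + (-3) = -969; answer -969
Stage 2: B1 = -969; w = 32; f(3) = 1*(-31) - 2*(-17) - 2*(32) = -61; iterating: f(3)=-61, f(4)=35, f(5)=219, f(6)=271, f(7)=-237, f(8)=-1217, f(9)=-1285, f(10)=1623, f(11)=6627, f(12)=5951, f(13)=-10549, f(14)=-35705, f(15)=-26509; answer -26509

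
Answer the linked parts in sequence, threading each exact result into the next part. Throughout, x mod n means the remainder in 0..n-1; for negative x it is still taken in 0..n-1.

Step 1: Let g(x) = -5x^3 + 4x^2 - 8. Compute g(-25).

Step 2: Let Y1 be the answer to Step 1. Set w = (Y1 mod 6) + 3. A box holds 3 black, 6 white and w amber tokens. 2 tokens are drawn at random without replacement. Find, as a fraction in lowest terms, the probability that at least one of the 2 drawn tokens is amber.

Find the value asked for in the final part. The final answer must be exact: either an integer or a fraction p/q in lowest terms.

7/13

Step 1: -5*(-25)^3 + 4*(-25)^2 - 8 = (78125) + (2500) + (-8) = 80617; answer 80617
Step 2: Y1 = 80617; w = 4; total draws C(13,2) = 78; complement C(9,2) = 36; favorable 78 - 36 = 42; P = 7/13; answer 7/13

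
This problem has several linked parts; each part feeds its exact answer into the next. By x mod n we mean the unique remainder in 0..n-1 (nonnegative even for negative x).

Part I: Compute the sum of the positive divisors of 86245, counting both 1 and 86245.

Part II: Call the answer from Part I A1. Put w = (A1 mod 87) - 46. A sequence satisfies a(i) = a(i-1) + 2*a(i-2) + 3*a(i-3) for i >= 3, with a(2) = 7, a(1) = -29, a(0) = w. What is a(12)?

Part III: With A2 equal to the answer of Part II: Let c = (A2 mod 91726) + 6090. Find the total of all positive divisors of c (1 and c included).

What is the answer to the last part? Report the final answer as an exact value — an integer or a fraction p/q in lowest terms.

Part I: 86245 = 5 * 47 * 367; sigma = (1 + 5) * (1 + 47) * (1 + 367) = 6 * 48 * 368 = 105984; answer 105984
Part II: A1 = 105984; w = -28; a(3) = 1*(7) + 2*(-29) + 3*(-28) = -135; iterating: a(3)=-135, a(4)=-208, a(5)=-457, a(6)=-1278, a(7)=-2816, a(8)=-6743, a(9)=-16209, a(10)=-38143, a(11)=-90790, a(12)=-215703; answer -215703
Part III: A2 = -215703; c = 65565; 65565 = 3^2 * 5 * 31 * 47; sigma = (1 + 3 + 9) * (1 + 5) * (1 + 31) * (1 + 47) = 13 * 6 * 32 * 48 = 119808; answer 119808

119808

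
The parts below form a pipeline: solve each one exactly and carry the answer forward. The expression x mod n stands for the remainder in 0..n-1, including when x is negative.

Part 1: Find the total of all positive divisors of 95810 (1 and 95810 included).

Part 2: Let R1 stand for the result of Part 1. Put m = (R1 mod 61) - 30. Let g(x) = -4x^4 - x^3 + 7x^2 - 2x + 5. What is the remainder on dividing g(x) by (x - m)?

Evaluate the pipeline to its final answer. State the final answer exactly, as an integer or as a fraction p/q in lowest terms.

Part 1: 95810 = 2 * 5 * 11 * 13 * 67; sigma = (1 + 2) * (1 + 5) * (1 + 11) * (1 + 13) * (1 + 67) = 3 * 6 * 12 * 14 * 68 = 205632; answer 205632
Part 2: R1 = 205632; m = -29; remainder = value at the root: -4*(-29)^4 - 1*(-29)^3 + 7*(-29)^2 - 2*(-29)^1 + 5 = (-2829124) + (24389) + (5887) + (58) + (5) = -2798785; answer -2798785

-2798785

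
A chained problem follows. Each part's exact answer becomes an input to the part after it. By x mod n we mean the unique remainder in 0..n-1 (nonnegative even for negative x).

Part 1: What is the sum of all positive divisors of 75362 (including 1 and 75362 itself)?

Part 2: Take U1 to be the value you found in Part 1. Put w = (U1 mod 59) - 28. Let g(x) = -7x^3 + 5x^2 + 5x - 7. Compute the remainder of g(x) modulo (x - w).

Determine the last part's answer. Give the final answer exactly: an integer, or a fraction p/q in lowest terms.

-14476

Part 1: 75362 = 2 * 7^2 * 769; sigma = (1 + 2) * (1 + 7 + 49) * (1 + 769) = 3 * 57 * 770 = 131670; answer 131670
Part 2: U1 = 131670; w = 13; remainder = value at the root: -7*(13)^3 + 5*(13)^2 + 5*(13)^1 - 7 = (-15379) + (845) + (65) + (-7) = -14476; answer -14476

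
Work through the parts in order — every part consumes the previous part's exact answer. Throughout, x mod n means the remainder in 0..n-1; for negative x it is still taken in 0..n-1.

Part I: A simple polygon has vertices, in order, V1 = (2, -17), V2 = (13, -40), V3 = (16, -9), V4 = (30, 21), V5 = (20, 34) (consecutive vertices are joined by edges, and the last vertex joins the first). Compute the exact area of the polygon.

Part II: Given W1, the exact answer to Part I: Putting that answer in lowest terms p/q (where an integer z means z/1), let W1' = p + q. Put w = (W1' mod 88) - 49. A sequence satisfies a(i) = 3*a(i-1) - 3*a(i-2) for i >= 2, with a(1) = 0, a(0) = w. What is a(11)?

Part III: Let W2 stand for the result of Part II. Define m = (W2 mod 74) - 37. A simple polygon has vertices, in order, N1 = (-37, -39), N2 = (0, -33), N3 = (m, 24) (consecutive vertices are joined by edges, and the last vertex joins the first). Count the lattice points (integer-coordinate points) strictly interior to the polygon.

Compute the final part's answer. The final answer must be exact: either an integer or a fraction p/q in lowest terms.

1134

Part I: cross terms: (2*-40 - 13*-17)=141, (13*-9 - 16*-40)=523, (16*21 - 30*-9)=606, (30*34 - 20*21)=600, (20*-17 - 2*34)=-408; twice the area = |1462| = 1462; area = 731; answer 731
Part II: W1 = 731; threaded value p + q = 732; w = -21; a(2) = 3*(0) - 3*(-21) = 63; iterating: a(2)=63, a(3)=189, a(4)=378, a(5)=567, a(6)=567, a(7)=0, a(8)=-1701, a(9)=-5103, a(10)=-10206, a(11)=-15309; answer -15309
Part III: W2 = -15309; m = -28; cross terms: (-37*-33 - 0*-39)=1221, (0*24 - -28*-33)=-924, (-28*-39 - -37*24)=1980; twice the area = |2277| = 2277; area = 2277/2; boundary points = 1 + 1 + 9 = 11; strictly interior points = area - boundary/2 + 1 = 1134; answer 1134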